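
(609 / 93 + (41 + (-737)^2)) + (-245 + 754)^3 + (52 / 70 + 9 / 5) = 132415448.09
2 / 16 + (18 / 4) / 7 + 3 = 211 / 56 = 3.77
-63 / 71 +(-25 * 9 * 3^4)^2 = 23582694312 / 71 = 332150624.11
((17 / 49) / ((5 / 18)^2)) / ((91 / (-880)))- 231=-6119553 / 22295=-274.48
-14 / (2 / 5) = -35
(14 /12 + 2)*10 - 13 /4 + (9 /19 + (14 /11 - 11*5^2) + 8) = -593987 /2508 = -236.84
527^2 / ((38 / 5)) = 1388645 / 38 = 36543.29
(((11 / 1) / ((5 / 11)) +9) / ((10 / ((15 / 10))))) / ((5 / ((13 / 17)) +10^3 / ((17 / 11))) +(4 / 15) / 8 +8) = 165087 / 21933055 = 0.01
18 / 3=6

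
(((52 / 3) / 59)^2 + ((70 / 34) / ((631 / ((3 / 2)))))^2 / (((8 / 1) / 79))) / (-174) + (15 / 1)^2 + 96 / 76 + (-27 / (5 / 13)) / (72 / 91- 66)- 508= -529302533133428205925373 / 1885915445902749599040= -280.66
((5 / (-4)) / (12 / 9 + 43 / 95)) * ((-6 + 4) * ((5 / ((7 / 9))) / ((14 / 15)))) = 961875 / 99764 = 9.64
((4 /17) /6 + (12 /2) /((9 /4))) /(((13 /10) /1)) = 460 /221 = 2.08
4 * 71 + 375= 659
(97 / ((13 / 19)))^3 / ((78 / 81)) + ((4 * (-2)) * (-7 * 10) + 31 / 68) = 5747790618497 / 1942148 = 2959501.86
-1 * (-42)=42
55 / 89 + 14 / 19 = 2291 / 1691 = 1.35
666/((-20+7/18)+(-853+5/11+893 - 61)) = -131868/7951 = -16.59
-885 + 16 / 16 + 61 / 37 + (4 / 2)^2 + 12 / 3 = -32351 / 37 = -874.35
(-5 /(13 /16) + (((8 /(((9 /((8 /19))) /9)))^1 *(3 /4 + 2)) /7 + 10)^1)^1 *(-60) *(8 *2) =-8580480 /1729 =-4962.68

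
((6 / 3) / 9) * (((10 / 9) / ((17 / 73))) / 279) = 1460 / 384183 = 0.00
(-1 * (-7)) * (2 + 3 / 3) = 21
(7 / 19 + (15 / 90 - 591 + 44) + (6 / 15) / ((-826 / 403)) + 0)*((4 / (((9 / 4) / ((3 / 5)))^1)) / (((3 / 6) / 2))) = -4118055904 / 1765575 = -2332.42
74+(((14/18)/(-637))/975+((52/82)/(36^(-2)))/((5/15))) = 83144020009/32739525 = 2539.56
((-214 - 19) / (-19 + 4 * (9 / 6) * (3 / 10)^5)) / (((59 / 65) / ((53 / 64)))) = 2508390625 / 224027956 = 11.20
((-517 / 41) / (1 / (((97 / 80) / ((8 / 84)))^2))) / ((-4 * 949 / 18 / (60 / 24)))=19307013957 / 796856320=24.23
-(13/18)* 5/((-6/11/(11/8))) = 7865/864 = 9.10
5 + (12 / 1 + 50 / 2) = 42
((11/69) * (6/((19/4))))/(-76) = -22/8303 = -0.00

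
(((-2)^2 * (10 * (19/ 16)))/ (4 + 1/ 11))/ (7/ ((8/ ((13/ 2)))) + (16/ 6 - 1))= 1672/ 1059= 1.58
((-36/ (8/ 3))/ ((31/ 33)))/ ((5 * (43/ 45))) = -8019/ 2666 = -3.01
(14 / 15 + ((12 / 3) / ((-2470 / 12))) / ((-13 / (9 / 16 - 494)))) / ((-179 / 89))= -1677917 / 17243070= -0.10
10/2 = 5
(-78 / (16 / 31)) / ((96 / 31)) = -12493 / 256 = -48.80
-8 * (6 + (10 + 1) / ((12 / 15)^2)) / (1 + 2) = -371 / 6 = -61.83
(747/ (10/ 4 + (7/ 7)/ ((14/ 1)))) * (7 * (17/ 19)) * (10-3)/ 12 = 483973/ 456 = 1061.34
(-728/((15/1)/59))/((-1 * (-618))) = -21476/4635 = -4.63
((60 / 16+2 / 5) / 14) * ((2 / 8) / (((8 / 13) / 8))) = 1079 / 1120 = 0.96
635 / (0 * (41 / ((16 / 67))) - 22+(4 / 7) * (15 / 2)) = -4445 / 124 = -35.85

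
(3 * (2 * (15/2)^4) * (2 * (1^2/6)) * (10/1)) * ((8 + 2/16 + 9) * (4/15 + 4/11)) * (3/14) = 90163125/616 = 146368.71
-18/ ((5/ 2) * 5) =-36/ 25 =-1.44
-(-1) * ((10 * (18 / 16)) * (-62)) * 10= -6975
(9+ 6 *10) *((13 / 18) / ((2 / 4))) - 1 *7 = 278 / 3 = 92.67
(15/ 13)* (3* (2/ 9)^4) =80/ 9477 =0.01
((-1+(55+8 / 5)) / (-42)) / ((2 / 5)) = -139 / 42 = -3.31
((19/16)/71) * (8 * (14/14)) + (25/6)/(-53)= 623/11289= 0.06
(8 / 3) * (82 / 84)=164 / 63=2.60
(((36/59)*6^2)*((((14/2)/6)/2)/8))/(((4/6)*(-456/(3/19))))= -567/681568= -0.00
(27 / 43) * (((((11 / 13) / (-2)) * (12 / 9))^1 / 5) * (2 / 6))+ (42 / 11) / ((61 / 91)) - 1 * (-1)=12513649 / 1875445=6.67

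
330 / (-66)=-5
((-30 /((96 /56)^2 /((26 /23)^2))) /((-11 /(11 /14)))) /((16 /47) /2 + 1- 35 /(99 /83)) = -1834833 /55477288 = -0.03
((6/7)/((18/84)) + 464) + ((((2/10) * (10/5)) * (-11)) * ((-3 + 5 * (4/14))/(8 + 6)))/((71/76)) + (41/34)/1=277815099/591430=469.73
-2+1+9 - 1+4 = 11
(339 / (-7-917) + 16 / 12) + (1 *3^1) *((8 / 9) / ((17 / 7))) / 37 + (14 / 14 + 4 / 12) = 451291 / 193732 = 2.33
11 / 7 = 1.57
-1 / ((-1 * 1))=1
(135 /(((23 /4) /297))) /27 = 5940 /23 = 258.26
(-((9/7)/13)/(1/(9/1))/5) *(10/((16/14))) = -81/52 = -1.56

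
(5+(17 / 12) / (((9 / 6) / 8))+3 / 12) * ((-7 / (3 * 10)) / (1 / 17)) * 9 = -54859 / 120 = -457.16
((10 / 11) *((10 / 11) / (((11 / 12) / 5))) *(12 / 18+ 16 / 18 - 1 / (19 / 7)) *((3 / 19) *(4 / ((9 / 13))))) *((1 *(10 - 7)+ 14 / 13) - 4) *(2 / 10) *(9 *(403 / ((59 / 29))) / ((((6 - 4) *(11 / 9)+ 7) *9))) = 759187520 / 481932473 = 1.58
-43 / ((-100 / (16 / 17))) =172 / 425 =0.40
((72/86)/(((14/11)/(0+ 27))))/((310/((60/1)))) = 32076/9331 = 3.44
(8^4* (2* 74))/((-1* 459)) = -606208/459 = -1320.71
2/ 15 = 0.13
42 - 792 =-750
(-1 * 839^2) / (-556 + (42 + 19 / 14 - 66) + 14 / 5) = 49274470 / 40309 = 1222.42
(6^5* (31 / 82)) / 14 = 60264 / 287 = 209.98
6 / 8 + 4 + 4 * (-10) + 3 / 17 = -2385 / 68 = -35.07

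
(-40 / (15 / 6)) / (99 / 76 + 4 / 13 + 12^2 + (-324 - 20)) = 15808 / 196009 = 0.08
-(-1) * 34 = 34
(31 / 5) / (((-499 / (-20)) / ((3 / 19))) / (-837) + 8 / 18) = 311364 / 12839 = 24.25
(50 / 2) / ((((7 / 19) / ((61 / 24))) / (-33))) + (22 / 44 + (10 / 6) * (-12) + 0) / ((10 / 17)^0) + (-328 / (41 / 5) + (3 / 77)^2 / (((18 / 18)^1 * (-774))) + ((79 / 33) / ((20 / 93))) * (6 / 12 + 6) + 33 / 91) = -94098234301 / 16571555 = -5678.30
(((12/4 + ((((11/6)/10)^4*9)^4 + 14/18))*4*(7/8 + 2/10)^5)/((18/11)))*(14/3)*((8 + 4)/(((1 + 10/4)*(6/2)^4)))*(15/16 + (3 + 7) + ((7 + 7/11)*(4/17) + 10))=162432028321519793628969316121303825783/2728326737166336000000000000000000000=59.54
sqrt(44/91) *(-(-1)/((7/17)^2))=578 *sqrt(1001)/4459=4.10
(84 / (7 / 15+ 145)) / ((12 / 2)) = 0.10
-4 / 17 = -0.24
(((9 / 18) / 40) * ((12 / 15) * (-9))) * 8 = -18 / 25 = -0.72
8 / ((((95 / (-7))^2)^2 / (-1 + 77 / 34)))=412972 / 1384660625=0.00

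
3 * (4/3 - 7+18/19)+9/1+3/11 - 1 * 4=-1857/209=-8.89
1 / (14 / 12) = 6 / 7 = 0.86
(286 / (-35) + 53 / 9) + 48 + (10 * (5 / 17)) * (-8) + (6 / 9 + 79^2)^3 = 3906451573090826 / 16065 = 243165364026.82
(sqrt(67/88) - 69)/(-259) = 69/259 - sqrt(1474)/11396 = 0.26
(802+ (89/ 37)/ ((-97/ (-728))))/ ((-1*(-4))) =205.01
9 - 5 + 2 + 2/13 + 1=7.15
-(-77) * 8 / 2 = 308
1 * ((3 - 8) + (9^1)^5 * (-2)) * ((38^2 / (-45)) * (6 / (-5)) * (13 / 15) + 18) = -6825644782 / 1125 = -6067239.81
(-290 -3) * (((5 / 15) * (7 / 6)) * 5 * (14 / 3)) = -71785 / 27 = -2658.70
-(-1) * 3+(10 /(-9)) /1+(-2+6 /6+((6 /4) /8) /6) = 265 /288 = 0.92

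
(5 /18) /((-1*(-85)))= 1 /306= 0.00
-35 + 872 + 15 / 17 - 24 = 13836 / 17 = 813.88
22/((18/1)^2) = 11/162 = 0.07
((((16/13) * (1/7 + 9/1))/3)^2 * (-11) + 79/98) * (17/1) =-7961729/3042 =-2617.27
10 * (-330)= -3300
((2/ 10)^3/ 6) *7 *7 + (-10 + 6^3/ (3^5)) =-20353/ 2250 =-9.05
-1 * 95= -95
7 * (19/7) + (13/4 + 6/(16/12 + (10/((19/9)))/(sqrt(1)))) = 16081/692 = 23.24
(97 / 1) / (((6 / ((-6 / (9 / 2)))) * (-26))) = 97 / 117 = 0.83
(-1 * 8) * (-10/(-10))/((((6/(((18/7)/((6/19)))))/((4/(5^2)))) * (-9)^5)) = 304/10333575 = 0.00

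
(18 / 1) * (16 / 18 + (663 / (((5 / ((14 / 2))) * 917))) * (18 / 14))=180766 / 4585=39.43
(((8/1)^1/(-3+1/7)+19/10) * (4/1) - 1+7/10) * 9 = -351/10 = -35.10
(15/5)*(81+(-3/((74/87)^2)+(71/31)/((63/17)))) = 232.41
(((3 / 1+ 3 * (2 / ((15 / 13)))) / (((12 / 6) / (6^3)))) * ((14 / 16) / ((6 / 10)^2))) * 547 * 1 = 2354835 / 2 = 1177417.50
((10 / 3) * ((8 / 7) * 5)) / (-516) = -0.04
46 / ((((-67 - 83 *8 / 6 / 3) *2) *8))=-207 / 7480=-0.03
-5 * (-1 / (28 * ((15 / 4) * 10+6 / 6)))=5 / 1078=0.00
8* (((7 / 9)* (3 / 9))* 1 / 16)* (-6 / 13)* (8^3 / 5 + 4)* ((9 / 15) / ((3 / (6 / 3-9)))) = 26068 / 2925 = 8.91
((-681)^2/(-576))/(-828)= 51529/52992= 0.97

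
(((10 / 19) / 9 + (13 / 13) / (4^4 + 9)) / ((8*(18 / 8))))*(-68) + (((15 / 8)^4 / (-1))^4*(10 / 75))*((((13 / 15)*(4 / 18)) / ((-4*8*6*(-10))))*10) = 5300510664316216324781 / 1836725554028646236160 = 2.89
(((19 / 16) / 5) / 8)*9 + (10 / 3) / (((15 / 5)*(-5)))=259 / 5760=0.04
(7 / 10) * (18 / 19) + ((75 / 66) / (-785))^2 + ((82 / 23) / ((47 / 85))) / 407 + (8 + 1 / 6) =1202950111394083 / 135993122150820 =8.85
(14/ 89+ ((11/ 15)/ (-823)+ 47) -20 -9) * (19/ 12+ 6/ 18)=458816443/ 13184460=34.80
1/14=0.07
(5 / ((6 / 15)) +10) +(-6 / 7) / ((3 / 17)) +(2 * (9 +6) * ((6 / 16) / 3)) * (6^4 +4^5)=122047 / 14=8717.64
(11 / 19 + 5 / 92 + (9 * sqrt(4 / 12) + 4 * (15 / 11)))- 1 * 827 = -15784499 / 19228 + 3 * sqrt(3) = -815.72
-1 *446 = -446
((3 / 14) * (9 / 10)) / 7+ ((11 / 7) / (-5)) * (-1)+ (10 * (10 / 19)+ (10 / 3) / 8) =33637 / 5586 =6.02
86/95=0.91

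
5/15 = 0.33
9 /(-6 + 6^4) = 3 /430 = 0.01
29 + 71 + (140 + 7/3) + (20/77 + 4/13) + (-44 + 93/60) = 12039073/60060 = 200.45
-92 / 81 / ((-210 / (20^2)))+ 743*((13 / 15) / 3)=1843951 / 8505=216.81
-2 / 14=-1 / 7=-0.14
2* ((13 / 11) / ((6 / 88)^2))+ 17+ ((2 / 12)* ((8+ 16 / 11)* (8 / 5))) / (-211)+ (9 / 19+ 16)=1075388428 / 1984455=541.91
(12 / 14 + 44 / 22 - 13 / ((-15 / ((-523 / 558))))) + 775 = 45527057 / 58590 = 777.04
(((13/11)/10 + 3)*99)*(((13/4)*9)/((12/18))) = 1083537/80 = 13544.21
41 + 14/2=48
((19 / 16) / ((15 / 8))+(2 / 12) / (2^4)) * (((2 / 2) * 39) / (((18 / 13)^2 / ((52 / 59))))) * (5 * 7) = 20592481 / 50976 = 403.96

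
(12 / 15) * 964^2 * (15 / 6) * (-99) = -184000608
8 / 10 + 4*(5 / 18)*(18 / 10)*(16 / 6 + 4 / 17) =1684 / 255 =6.60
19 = 19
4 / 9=0.44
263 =263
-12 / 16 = -0.75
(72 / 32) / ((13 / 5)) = 45 / 52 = 0.87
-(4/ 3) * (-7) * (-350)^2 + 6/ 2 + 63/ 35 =17150072/ 15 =1143338.13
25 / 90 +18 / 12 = 16 / 9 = 1.78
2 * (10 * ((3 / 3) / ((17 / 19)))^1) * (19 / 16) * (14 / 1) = 12635 / 34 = 371.62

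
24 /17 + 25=449 /17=26.41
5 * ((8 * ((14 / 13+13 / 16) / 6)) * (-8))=-1310 / 13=-100.77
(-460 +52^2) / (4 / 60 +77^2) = 8415 / 22234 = 0.38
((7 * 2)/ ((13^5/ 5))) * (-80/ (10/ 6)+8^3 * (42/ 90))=40096/ 1113879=0.04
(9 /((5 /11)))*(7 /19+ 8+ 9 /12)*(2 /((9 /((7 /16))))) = 53361 /3040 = 17.55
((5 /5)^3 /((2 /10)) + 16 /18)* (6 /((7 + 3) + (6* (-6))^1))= -53 /39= -1.36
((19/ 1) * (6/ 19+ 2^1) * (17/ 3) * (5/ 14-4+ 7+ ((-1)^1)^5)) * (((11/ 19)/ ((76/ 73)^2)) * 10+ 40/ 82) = 26976187095/ 7874132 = 3425.93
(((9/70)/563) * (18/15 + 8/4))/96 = 3/394100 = 0.00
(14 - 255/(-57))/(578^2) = 351/6347596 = 0.00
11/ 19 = 0.58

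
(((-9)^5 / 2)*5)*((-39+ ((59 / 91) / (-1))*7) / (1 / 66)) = 424198931.54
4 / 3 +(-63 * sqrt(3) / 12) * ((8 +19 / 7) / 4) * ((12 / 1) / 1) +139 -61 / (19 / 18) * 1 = -209.74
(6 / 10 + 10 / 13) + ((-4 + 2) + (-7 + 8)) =24 / 65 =0.37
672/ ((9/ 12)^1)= 896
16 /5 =3.20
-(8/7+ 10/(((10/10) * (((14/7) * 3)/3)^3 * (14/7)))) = -99/56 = -1.77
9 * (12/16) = 27/4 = 6.75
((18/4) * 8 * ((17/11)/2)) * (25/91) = 7650/1001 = 7.64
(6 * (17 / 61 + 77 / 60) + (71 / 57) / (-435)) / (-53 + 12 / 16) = -56683882 / 316111455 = -0.18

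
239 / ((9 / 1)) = 239 / 9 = 26.56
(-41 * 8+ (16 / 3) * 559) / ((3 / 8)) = 63680 / 9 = 7075.56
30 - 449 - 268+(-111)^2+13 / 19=221059 / 19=11634.68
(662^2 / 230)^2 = 48014450884 / 13225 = 3630582.30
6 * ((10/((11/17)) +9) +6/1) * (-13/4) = -13065/22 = -593.86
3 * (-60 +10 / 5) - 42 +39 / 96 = -6899 / 32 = -215.59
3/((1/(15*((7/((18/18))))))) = 315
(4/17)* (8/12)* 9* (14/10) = 1.98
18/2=9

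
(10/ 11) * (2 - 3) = -10/ 11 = -0.91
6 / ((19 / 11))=66 / 19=3.47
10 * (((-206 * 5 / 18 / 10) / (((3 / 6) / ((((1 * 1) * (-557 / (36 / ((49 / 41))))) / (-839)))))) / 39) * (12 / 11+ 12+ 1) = -2178663725 / 2390661702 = -0.91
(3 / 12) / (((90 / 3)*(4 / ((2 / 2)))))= 1 / 480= 0.00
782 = 782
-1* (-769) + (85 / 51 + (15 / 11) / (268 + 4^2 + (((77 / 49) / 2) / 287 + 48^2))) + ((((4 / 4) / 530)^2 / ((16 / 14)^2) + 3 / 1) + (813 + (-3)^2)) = 1968759330863097623 / 1233815757715200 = 1595.67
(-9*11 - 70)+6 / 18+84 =-254 / 3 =-84.67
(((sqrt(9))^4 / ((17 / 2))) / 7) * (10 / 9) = 180 / 119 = 1.51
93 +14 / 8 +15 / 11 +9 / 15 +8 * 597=1071997 / 220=4872.71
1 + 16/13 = 29/13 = 2.23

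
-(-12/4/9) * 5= 5/3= 1.67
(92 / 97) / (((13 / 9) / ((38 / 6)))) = 5244 / 1261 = 4.16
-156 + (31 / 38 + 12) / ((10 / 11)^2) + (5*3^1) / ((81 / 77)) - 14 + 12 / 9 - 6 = -144.90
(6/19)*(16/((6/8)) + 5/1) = 158/19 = 8.32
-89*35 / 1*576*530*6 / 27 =-211321600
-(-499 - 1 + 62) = 438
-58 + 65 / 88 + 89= 2793 / 88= 31.74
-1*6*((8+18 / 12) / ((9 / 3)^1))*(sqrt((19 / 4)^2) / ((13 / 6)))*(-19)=791.42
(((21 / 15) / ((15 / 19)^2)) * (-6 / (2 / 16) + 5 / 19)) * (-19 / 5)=2291989 / 5625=407.46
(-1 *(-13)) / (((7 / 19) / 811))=200317 / 7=28616.71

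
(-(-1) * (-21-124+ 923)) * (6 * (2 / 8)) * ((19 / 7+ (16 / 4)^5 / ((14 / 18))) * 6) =64663470 / 7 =9237638.57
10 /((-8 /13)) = -65 /4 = -16.25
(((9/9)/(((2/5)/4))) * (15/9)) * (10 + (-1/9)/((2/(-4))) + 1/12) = 9275/54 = 171.76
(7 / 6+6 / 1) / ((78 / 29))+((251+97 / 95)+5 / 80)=254.75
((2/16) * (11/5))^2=121/1600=0.08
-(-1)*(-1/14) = -1/14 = -0.07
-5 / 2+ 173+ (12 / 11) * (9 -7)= 3799 / 22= 172.68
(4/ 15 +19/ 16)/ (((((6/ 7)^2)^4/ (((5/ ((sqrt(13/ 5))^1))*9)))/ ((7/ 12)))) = 14083408843*sqrt(65)/ 1397440512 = 81.25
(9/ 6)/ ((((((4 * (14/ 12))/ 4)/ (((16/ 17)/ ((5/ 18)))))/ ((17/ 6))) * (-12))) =-36/ 35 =-1.03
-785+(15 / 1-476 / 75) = -58226 / 75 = -776.35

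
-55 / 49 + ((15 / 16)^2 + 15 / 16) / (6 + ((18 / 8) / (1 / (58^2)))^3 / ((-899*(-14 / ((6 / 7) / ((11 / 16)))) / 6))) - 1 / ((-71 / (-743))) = -14813683834648150943 / 1278448255906121216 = -11.59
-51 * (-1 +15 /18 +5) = -493 /2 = -246.50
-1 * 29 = -29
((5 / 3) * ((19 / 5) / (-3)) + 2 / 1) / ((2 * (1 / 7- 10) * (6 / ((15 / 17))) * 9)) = 35 / 380052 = 0.00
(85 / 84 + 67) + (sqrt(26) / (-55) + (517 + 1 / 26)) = 638875 / 1092-sqrt(26) / 55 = 584.96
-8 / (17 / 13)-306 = -5306 / 17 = -312.12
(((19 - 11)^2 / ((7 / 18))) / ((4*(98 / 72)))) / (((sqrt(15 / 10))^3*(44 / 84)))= 6912*sqrt(6) / 539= 31.41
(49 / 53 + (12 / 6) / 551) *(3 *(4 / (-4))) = -81315 / 29203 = -2.78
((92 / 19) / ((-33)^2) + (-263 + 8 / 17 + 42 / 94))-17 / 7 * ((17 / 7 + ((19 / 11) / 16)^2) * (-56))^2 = -654035072462620741 / 14338761034752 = -45613.08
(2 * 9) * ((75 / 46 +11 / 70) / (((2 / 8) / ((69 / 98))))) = 155412 / 1715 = 90.62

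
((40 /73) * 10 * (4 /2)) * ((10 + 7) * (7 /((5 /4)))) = 1043.29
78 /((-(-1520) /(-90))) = -4.62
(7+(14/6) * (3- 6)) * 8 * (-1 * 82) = 0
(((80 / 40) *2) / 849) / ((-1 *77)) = -0.00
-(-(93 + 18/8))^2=-145161/16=-9072.56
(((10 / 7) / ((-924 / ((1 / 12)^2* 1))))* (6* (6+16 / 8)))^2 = 25 / 94128804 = 0.00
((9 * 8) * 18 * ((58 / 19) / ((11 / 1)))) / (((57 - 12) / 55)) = 8352 / 19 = 439.58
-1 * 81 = -81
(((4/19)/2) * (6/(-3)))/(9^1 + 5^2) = -2/323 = -0.01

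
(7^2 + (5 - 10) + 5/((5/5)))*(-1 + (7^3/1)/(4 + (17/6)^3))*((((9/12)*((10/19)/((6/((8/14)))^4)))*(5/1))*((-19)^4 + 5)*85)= 7206947122000/6915069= 1042209.00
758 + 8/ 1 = 766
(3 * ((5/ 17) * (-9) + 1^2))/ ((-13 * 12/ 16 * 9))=112/ 1989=0.06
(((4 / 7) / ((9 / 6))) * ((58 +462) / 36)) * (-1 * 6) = -2080 / 63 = -33.02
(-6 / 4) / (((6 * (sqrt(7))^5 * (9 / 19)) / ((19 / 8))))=-361 * sqrt(7) / 98784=-0.01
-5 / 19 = -0.26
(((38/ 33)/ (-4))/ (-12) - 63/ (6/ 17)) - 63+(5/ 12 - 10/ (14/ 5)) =-1356233/ 5544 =-244.63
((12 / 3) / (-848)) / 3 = -0.00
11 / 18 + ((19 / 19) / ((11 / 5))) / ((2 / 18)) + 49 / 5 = 14357 / 990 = 14.50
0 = 0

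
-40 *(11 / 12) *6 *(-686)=150920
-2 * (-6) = 12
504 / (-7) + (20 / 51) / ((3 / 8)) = -10856 / 153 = -70.95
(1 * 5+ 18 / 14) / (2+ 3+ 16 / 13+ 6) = 572 / 1113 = 0.51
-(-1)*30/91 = 30/91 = 0.33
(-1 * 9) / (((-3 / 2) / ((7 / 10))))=21 / 5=4.20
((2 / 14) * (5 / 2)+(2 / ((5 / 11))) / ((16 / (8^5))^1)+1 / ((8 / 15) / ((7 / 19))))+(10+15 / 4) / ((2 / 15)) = 9115.37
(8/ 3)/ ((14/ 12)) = 16/ 7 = 2.29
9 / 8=1.12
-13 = -13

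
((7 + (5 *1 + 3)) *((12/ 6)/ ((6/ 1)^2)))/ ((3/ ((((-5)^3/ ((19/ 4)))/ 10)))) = -125/ 171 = -0.73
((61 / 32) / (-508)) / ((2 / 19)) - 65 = -2114439 / 32512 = -65.04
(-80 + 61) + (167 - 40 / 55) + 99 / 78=42483 / 286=148.54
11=11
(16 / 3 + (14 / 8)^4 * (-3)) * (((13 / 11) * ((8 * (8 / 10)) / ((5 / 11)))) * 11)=-2504359 / 600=-4173.93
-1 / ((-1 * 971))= 1 / 971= 0.00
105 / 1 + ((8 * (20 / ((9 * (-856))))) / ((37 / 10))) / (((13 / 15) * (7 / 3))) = 37827245 / 360269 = 105.00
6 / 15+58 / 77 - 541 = -207841 / 385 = -539.85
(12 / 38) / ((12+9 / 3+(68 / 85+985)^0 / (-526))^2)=1660056 / 1182490099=0.00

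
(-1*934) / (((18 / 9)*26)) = -467 / 26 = -17.96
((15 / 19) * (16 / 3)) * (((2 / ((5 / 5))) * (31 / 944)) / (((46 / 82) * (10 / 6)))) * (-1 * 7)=-53382 / 25783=-2.07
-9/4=-2.25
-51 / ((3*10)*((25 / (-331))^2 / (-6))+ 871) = -0.06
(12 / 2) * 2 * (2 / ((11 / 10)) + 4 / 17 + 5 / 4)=7413 / 187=39.64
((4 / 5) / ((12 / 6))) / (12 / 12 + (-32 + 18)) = -2 / 65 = -0.03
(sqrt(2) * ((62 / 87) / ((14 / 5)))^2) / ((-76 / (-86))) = 1033075 * sqrt(2) / 14093478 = 0.10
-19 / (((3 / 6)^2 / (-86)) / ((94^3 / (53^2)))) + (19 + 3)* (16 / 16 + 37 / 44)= 10857621577 / 5618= 1932648.91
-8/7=-1.14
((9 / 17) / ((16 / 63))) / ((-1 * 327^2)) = -63 / 3231632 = -0.00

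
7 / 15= 0.47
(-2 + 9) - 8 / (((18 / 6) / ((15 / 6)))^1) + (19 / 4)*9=517 / 12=43.08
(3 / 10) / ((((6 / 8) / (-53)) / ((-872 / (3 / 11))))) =1016752 / 15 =67783.47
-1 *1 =-1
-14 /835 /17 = -14 /14195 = -0.00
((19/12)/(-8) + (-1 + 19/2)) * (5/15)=797/288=2.77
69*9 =621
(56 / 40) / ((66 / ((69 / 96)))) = 161 / 10560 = 0.02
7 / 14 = 1 / 2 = 0.50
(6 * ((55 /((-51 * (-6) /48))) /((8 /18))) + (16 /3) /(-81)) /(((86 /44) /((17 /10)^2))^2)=71465760641 /280816875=254.49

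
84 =84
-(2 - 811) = 809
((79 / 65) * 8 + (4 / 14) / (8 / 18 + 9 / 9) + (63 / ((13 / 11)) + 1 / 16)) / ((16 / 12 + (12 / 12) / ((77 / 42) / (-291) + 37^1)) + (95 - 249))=-6867896439 / 16563366400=-0.41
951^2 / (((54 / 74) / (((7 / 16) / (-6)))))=-26026651 / 288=-90370.32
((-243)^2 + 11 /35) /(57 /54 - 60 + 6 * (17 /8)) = -74402136 /58205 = -1278.28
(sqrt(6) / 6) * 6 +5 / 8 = 5 / 8 +sqrt(6) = 3.07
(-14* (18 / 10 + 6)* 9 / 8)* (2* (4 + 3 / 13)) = -2079 / 2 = -1039.50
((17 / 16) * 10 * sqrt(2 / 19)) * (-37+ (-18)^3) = -498865 * sqrt(38) / 152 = -20231.65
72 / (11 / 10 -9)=-720 / 79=-9.11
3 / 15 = 1 / 5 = 0.20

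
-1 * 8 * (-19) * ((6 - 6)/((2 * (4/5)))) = 0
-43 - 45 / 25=-224 / 5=-44.80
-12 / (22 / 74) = -444 / 11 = -40.36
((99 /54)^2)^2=14641 /1296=11.30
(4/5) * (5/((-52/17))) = -17/13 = -1.31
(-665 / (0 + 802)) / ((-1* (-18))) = -665 / 14436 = -0.05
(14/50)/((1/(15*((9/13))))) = 189/65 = 2.91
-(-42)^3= 74088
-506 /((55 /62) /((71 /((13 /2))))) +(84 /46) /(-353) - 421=-3510244261 /527735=-6651.53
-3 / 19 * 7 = -1.11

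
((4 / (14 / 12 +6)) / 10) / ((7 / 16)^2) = 3072 / 10535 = 0.29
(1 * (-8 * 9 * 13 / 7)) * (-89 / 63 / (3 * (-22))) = -4628 / 1617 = -2.86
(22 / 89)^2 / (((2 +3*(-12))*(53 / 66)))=-15972 / 7136821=-0.00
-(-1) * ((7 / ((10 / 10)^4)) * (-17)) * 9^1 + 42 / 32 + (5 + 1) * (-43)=-1327.69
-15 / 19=-0.79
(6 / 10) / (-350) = -3 / 1750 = -0.00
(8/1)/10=4/5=0.80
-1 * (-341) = 341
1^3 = 1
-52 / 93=-0.56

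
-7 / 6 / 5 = -7 / 30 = -0.23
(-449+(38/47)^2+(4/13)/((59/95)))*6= -4552770474/1694303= -2687.11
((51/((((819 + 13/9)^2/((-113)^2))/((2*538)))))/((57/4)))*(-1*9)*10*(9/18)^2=-212841161865/129493208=-1643.65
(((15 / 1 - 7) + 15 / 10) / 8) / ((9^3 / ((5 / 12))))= 95 / 139968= 0.00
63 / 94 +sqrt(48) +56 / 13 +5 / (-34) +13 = 4 *sqrt(3) +185209 / 10387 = 24.76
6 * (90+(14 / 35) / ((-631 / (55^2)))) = 333480 / 631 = 528.49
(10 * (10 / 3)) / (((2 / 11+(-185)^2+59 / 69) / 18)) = 227700 / 12988781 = 0.02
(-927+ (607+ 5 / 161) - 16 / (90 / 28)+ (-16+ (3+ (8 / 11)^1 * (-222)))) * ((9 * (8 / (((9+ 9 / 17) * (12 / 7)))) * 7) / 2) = -2368087148 / 307395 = -7703.73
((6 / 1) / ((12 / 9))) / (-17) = -9 / 34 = -0.26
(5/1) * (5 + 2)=35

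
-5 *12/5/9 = -1.33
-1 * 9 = -9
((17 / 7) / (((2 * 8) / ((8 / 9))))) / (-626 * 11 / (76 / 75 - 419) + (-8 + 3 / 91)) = 6928129 / 436840650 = 0.02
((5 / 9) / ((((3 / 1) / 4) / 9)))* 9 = 60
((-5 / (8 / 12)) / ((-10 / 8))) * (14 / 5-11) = -49.20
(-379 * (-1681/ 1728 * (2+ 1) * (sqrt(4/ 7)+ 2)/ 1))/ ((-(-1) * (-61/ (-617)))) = 30832.43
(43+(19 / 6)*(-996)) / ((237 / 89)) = -92293 / 79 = -1168.27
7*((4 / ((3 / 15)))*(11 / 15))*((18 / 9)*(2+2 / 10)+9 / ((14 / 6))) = 12716 / 15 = 847.73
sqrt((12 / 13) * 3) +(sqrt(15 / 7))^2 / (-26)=1.58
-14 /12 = -7 /6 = -1.17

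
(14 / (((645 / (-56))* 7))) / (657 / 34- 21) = 3808 / 36765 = 0.10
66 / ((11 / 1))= 6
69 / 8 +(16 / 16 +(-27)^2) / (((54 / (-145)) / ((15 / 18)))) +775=-550711 / 648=-849.86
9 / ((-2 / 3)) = -27 / 2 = -13.50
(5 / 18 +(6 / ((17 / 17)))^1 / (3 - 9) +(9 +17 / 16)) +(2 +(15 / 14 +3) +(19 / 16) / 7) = 7853 / 504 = 15.58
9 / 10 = 0.90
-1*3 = -3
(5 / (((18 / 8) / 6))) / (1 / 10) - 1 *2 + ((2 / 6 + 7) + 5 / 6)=279 / 2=139.50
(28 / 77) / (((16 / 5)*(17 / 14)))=35 / 374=0.09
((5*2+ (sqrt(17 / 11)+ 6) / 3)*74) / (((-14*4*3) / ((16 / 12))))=-148 / 21 - 37*sqrt(187) / 2079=-7.29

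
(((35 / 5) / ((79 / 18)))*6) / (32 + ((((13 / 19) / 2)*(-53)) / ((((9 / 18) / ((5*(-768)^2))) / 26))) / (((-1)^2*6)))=-0.00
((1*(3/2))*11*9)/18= 33/4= 8.25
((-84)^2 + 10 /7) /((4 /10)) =123505 /7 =17643.57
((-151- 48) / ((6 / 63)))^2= 17464041 / 4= 4366010.25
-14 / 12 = -7 / 6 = -1.17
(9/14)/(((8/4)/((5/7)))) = 45/196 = 0.23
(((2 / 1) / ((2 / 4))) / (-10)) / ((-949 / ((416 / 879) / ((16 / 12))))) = 16 / 106945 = 0.00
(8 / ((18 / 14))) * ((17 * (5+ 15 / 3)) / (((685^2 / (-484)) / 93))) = -101.47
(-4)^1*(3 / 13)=-12 / 13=-0.92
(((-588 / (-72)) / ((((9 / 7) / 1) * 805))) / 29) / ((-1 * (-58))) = 49 / 10445220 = 0.00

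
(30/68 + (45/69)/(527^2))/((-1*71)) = -5636295/907062914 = -0.01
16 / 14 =8 / 7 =1.14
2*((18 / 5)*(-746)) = -26856 / 5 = -5371.20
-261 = -261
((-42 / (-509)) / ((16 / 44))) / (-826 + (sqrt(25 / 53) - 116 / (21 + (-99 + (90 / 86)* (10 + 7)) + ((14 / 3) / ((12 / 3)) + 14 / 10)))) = -526222898002263 / 1910847000299411299 - 120496156935* sqrt(53) / 3821694000598822598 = -0.00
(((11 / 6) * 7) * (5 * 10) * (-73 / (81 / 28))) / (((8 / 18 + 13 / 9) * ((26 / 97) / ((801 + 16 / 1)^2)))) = -127378894962550 / 5967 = -21347225567.71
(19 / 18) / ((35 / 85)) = 323 / 126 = 2.56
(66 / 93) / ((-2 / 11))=-121 / 31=-3.90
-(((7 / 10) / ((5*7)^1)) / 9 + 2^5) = -14401 / 450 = -32.00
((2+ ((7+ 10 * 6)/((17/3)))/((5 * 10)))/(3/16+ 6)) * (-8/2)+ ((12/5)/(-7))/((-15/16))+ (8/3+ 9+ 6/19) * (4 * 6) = 286.50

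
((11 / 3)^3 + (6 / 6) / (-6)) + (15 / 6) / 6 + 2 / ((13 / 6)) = 70859 / 1404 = 50.47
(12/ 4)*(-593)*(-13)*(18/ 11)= 416286/ 11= 37844.18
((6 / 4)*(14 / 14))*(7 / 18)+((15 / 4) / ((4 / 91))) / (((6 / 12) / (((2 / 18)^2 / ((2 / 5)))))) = 2527 / 432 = 5.85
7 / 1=7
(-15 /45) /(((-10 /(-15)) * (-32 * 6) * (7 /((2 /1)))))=0.00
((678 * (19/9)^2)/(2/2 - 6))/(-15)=81586/2025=40.29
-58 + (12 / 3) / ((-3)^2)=-518 / 9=-57.56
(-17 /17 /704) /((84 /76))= -0.00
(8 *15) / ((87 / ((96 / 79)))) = 3840 / 2291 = 1.68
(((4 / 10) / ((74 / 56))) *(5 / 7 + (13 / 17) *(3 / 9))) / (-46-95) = -2768 / 1330335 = -0.00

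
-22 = -22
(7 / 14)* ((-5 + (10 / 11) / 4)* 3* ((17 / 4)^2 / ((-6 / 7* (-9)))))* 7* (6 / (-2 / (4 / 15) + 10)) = -281.61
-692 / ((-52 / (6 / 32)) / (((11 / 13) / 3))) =1903 / 2704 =0.70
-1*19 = -19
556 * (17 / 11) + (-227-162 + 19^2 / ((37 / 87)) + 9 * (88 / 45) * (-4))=1248.71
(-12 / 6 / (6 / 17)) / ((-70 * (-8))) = -17 / 1680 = -0.01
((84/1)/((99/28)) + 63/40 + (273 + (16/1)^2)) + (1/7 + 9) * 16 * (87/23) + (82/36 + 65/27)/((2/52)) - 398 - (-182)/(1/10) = 5071449991/1912680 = 2651.49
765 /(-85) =-9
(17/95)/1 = 17/95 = 0.18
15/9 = 5/3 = 1.67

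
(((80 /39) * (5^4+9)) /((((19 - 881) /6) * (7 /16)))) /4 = -5.17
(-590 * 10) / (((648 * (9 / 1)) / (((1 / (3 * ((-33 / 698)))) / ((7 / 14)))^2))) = -1437251800 / 7144929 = -201.16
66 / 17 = 3.88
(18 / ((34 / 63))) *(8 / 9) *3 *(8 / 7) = 1728 / 17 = 101.65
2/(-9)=-2/9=-0.22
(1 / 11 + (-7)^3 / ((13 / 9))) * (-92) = 3122848 / 143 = 21838.10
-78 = -78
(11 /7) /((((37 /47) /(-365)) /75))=-14152875 /259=-54644.31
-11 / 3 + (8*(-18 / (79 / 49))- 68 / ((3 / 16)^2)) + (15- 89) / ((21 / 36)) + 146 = -9994127 / 4977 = -2008.06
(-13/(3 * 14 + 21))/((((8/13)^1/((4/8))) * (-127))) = 0.00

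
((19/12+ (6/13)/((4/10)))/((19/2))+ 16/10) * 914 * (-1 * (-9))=19181661/1235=15531.71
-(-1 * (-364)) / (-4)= 91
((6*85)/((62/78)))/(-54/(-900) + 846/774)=42763500/76849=556.46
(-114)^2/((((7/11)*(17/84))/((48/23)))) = 82342656/391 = 210595.03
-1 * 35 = -35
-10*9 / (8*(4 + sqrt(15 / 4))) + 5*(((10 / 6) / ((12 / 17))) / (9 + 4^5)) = -6673015 / 1822212 + 45*sqrt(15) / 98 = -1.88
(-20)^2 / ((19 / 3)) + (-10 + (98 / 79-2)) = 78650 / 1501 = 52.40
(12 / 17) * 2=24 / 17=1.41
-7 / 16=-0.44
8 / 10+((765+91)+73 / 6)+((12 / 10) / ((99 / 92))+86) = 105169 / 110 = 956.08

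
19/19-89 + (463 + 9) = 384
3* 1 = 3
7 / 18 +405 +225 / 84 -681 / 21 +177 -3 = 19787 / 36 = 549.64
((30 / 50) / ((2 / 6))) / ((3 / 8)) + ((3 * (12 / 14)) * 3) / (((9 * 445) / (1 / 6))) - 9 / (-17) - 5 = 17461 / 52955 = 0.33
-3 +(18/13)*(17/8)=-3/52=-0.06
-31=-31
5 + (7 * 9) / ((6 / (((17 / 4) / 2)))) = 437 / 16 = 27.31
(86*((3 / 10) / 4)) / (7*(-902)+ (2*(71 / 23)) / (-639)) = -26703 / 26140000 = -0.00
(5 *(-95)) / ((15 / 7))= -665 / 3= -221.67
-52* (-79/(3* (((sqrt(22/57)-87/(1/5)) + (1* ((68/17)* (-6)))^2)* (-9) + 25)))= -48548344/44103885 + 2054* sqrt(1254)/14701295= -1.10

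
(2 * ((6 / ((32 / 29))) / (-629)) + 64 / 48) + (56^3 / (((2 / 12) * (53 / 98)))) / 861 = 74273946799 / 32803608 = 2264.20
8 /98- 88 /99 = -0.81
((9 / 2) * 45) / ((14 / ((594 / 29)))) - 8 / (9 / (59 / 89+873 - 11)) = -153023411 / 325206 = -470.54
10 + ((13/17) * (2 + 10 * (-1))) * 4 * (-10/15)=1342/51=26.31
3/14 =0.21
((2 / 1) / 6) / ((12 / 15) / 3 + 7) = 5 / 109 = 0.05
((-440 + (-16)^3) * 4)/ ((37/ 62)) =-1124928/ 37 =-30403.46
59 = 59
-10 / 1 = -10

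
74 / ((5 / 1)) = 74 / 5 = 14.80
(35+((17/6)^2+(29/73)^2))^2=68639518300609/36804120336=1865.00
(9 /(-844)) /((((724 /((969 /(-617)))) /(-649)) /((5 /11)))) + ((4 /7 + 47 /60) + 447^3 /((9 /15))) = 5892869164818289597 /39587262960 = 148857706.35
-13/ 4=-3.25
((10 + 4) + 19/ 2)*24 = 564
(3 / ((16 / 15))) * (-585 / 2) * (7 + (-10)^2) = -2816775 / 32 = -88024.22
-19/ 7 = -2.71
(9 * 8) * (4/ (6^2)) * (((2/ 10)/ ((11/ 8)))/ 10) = 32/ 275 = 0.12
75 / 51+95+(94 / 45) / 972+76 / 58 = 97.78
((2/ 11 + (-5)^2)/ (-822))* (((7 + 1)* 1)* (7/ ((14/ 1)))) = -554/ 4521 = -0.12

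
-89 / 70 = -1.27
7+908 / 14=503 / 7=71.86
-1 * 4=-4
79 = 79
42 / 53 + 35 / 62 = 4459 / 3286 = 1.36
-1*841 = -841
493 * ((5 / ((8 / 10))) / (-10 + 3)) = -12325 / 28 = -440.18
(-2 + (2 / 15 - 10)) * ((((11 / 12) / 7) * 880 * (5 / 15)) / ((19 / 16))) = -1378432 / 3591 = -383.86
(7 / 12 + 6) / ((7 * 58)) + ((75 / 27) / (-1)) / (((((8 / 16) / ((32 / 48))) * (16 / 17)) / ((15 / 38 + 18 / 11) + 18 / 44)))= -29283967 / 3054744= -9.59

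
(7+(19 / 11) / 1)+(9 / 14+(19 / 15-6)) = 10711 / 2310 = 4.64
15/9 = 5/3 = 1.67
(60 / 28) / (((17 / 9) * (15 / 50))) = 450 / 119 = 3.78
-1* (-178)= 178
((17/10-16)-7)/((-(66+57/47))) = 0.32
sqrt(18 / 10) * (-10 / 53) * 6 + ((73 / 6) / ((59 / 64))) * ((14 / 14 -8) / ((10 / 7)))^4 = 7606.72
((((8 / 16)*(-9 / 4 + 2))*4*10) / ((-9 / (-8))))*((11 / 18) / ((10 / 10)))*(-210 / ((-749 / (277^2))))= -168803800 / 2889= -58429.84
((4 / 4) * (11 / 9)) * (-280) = -3080 / 9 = -342.22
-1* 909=-909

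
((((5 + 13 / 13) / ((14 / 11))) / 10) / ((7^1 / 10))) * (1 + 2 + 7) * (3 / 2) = 495 / 49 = 10.10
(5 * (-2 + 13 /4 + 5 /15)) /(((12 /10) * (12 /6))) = 475 /144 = 3.30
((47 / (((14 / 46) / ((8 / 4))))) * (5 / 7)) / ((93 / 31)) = 10810 / 147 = 73.54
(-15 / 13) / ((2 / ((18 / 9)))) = -1.15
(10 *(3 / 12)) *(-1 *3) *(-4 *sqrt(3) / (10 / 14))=42 *sqrt(3)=72.75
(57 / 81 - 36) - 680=-19313 / 27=-715.30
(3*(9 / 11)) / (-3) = -9 / 11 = -0.82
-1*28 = -28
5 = 5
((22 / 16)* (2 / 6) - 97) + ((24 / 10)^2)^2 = -950461 / 15000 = -63.36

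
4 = 4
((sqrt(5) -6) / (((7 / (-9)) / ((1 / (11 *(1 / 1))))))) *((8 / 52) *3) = 324 / 1001 -54 *sqrt(5) / 1001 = 0.20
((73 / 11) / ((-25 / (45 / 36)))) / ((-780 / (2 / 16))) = 73 / 1372800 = 0.00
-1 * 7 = -7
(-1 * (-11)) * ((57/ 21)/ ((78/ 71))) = 14839/ 546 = 27.18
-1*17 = -17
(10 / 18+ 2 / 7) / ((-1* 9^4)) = -53 / 413343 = -0.00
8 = 8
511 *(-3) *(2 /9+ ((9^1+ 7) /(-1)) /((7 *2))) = 4234 /3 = 1411.33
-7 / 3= -2.33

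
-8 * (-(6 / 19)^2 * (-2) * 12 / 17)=-6912 / 6137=-1.13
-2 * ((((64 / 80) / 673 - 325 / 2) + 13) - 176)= 2190607 / 3365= 651.00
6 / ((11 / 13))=78 / 11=7.09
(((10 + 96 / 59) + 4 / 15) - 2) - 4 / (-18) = 26858 / 2655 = 10.12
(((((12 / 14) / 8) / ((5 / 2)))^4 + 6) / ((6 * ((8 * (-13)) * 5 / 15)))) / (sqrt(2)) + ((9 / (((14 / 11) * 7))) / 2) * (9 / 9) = 99 / 196 - 144060081 * sqrt(2) / 9988160000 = 0.48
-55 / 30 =-11 / 6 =-1.83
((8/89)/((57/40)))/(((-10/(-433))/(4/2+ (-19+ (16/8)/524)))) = -30850384/664563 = -46.42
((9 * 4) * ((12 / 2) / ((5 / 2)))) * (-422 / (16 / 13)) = -148122 / 5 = -29624.40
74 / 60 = 37 / 30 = 1.23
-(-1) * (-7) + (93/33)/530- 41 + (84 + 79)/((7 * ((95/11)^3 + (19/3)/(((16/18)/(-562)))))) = -35043830501161/730055272870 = -48.00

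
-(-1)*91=91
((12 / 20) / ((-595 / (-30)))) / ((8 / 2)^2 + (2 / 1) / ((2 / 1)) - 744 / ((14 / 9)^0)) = -18 / 432565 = -0.00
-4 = -4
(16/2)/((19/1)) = 8/19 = 0.42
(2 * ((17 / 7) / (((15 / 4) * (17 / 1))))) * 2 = 16 / 105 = 0.15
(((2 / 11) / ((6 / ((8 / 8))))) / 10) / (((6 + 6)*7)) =1 / 27720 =0.00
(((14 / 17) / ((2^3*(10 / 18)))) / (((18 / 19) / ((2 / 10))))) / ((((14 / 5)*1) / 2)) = 19 / 680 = 0.03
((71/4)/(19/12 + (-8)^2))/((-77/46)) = -9798/60599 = -0.16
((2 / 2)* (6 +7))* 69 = 897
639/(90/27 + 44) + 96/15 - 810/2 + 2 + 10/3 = -11393/30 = -379.77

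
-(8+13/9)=-85/9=-9.44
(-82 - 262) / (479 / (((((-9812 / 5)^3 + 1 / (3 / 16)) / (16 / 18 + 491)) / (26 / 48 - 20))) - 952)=70191546642035712 / 194250900641845421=0.36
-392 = -392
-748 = -748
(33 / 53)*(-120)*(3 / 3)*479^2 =-908586360 / 53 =-17143138.87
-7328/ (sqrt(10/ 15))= -3664*sqrt(6)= -8974.93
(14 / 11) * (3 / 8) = 21 / 44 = 0.48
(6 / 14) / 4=3 / 28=0.11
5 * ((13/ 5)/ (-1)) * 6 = -78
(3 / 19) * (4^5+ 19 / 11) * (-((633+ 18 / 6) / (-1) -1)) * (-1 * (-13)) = 280303569 / 209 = 1341165.40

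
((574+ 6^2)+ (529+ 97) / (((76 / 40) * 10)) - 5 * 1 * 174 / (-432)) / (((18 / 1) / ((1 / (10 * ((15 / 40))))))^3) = 882307 / 420724125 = 0.00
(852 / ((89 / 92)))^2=6144051456 / 7921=775666.14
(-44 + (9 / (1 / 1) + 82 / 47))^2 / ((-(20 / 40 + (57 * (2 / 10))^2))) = -122148450 / 14409307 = -8.48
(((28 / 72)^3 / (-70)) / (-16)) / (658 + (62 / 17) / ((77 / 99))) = 5831 / 73585843200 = 0.00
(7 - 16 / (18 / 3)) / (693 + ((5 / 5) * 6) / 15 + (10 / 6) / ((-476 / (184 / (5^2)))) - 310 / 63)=3315 / 526667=0.01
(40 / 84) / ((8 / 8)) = 10 / 21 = 0.48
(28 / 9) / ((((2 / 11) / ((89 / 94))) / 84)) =1360.88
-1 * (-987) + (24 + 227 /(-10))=9883 /10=988.30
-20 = -20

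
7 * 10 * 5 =350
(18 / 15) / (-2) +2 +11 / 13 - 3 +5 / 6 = 31 / 390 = 0.08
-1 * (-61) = 61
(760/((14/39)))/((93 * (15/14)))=1976/93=21.25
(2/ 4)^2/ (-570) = -0.00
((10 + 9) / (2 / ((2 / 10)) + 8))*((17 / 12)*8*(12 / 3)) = 1292 / 27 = 47.85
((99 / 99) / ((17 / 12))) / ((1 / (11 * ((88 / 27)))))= 3872 / 153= 25.31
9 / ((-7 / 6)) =-54 / 7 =-7.71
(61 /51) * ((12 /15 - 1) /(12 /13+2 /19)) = -15067 /64770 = -0.23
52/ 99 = 0.53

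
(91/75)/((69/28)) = 0.49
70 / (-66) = -35 / 33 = -1.06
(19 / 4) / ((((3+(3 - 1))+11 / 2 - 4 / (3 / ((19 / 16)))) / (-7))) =-399 / 107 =-3.73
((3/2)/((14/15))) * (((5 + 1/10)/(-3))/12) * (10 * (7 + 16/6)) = -2465/112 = -22.01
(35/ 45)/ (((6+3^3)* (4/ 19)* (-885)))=-133/ 1051380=-0.00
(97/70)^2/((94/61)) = 573949/460600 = 1.25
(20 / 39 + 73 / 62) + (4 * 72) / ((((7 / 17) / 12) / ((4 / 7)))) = 568449607 / 118482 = 4797.77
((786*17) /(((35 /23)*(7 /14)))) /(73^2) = 3.30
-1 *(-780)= 780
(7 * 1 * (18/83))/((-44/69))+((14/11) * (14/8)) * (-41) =-7777/83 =-93.70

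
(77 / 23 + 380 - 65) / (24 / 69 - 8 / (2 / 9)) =-3661 / 410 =-8.93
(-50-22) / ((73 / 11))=-792 / 73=-10.85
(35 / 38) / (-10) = -7 / 76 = -0.09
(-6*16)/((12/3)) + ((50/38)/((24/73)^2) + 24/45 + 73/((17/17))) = 3376589/54720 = 61.71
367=367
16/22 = 8/11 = 0.73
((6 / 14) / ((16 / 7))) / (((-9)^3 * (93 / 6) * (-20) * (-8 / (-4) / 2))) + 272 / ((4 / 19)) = 1557221761 / 1205280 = 1292.00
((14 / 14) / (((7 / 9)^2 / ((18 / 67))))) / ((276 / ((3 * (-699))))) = -509571 / 151018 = -3.37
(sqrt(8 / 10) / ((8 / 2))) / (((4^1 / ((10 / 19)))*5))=sqrt(5) / 380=0.01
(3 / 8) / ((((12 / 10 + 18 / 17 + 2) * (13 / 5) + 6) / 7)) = 8925 / 58048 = 0.15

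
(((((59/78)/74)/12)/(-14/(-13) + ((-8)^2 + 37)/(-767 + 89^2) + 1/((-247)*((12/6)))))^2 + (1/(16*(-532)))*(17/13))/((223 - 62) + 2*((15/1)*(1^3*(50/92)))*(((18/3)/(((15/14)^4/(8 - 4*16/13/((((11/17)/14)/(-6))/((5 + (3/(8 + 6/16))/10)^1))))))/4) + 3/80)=-2946460588167603351274925/1156081687790697456753146094483984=-0.00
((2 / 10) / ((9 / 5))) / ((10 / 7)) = 7 / 90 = 0.08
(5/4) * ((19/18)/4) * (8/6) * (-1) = -95/216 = -0.44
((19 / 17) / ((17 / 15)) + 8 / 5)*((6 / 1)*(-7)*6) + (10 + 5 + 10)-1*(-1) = -904154 / 1445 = -625.71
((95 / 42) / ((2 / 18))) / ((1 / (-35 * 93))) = -132525 / 2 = -66262.50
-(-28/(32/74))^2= -67081/16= -4192.56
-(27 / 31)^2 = -729 / 961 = -0.76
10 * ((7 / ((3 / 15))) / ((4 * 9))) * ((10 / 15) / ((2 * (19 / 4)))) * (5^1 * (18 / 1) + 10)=35000 / 513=68.23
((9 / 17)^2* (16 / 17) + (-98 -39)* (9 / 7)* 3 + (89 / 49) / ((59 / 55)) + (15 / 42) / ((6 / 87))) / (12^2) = -29616706435 / 8181206208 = -3.62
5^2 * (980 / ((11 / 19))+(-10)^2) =493000 / 11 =44818.18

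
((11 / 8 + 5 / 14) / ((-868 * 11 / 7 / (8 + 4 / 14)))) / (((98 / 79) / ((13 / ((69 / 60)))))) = -14444755 / 150648344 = -0.10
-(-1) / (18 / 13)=13 / 18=0.72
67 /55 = 1.22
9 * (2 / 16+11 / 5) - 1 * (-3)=957 / 40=23.92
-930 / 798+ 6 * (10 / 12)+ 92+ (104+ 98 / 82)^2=2495487903 / 223573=11161.85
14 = 14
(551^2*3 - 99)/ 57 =303568/ 19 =15977.26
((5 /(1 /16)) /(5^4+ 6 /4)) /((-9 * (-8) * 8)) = 5 /22554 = 0.00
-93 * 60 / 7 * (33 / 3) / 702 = -3410 / 273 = -12.49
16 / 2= 8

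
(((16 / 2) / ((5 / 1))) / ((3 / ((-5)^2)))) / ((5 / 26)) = 69.33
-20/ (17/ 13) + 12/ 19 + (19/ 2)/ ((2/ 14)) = 33487/ 646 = 51.84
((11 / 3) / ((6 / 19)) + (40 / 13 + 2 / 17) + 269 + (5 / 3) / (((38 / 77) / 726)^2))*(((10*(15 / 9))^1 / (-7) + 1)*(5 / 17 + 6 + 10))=-41612151055473617 / 512672706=-81167088.80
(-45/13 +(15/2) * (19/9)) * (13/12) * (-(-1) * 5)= 4825/72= 67.01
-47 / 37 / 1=-1.27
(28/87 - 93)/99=-733/783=-0.94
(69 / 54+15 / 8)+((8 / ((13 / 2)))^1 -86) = -76393 / 936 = -81.62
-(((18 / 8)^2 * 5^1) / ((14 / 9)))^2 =-264.79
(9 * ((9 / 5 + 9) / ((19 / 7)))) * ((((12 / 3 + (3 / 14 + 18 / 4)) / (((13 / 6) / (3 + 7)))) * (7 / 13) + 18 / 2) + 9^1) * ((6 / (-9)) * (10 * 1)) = -30400272 / 3211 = -9467.54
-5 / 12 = -0.42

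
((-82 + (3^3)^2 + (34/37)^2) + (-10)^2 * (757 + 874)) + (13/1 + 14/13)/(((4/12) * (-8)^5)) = 95493172889635/583172096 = 163747.84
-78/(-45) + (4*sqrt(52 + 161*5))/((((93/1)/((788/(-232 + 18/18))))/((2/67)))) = 26/15 - 6304*sqrt(857)/1439361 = 1.61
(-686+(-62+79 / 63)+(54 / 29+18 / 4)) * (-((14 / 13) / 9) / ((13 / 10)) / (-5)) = -5410726 / 396981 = -13.63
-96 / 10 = -48 / 5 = -9.60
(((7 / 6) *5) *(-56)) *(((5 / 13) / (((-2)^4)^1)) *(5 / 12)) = -6125 / 1872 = -3.27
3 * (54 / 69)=54 / 23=2.35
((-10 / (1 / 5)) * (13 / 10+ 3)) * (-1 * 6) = 1290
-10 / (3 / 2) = -20 / 3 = -6.67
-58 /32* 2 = -29 /8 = -3.62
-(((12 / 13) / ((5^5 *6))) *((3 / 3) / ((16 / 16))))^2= -0.00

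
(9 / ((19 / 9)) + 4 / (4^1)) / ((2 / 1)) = 50 / 19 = 2.63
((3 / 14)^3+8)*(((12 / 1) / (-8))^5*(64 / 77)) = -5340897 / 105644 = -50.56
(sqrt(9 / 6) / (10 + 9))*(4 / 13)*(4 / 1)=8*sqrt(6) / 247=0.08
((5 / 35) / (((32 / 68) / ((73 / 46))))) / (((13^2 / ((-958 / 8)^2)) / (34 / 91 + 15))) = 398346057119 / 633860864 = 628.44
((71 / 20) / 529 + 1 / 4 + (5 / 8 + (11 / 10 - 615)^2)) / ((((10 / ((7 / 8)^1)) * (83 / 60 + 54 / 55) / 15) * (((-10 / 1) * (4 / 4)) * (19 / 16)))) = -3947454611397 / 224137300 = -17611.77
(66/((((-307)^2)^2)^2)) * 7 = 462/78905450517641748001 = 0.00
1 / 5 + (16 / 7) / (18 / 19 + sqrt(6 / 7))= 4577 / 85 - 2888 *sqrt(42) / 357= 1.42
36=36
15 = 15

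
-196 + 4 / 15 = -2936 / 15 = -195.73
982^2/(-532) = -241081/133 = -1812.64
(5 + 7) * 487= 5844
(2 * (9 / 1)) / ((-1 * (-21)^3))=2 / 1029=0.00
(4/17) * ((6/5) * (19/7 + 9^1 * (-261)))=-394176/595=-662.48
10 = 10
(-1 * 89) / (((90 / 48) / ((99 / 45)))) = -7832 / 75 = -104.43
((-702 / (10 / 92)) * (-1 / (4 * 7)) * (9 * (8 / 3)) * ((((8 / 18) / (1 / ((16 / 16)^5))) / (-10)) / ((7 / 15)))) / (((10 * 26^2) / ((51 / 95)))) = -63342 / 1512875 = -0.04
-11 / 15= -0.73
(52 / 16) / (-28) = -13 / 112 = -0.12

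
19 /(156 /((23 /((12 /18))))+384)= 437 /8936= 0.05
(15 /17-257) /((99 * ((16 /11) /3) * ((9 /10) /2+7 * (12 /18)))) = -10885 /10438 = -1.04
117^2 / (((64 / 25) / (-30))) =-5133375 / 32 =-160417.97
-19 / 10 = -1.90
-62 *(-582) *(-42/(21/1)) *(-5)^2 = -1804200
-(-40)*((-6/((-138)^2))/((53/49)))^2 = 24010/7074660321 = 0.00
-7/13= -0.54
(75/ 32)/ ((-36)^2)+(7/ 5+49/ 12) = 5.49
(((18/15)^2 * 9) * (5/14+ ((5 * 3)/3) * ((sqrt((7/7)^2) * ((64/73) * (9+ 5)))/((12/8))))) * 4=5466312/2555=2139.46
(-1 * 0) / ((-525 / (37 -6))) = 0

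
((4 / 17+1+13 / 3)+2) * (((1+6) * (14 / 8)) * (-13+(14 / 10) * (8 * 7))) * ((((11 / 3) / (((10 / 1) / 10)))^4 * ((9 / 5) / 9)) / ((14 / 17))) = 2156019019 / 8100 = 266175.19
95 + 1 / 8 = 761 / 8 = 95.12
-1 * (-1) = 1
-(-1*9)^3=729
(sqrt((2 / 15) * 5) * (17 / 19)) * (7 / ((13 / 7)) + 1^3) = 1054 * sqrt(6) / 741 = 3.48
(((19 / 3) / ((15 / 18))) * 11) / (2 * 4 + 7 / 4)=1672 / 195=8.57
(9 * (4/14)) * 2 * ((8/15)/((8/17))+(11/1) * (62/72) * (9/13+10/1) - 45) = 134347/455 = 295.27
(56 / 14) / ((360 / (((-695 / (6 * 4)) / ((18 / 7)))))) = -973 / 7776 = -0.13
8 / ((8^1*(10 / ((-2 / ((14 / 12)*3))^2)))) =8 / 245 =0.03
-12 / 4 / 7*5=-15 / 7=-2.14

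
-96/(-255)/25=32/2125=0.02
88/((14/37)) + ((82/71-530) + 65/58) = -8508079/28826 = -295.15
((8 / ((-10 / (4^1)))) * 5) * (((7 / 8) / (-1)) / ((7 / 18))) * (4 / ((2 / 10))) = 720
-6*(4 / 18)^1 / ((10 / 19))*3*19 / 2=-361 / 5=-72.20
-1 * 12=-12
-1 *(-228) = 228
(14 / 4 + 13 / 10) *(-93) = -2232 / 5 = -446.40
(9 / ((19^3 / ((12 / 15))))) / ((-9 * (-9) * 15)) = 0.00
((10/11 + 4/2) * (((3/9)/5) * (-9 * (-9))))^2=246.78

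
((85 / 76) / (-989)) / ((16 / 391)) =-1445 / 52288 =-0.03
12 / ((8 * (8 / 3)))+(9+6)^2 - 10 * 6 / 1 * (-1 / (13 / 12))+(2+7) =289.95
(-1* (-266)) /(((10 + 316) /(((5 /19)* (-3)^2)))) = 315 /163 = 1.93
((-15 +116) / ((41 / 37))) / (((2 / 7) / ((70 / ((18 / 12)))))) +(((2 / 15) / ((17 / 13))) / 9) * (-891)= 155540516 / 10455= 14877.14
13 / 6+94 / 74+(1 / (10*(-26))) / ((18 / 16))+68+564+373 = 1008.43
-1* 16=-16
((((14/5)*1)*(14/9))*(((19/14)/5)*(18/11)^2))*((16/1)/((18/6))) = 51072/3025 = 16.88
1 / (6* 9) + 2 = 2.02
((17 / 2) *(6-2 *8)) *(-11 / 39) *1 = 935 / 39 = 23.97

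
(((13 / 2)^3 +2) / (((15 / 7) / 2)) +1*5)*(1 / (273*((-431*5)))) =-15791 / 35298900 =-0.00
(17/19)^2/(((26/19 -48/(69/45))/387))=-10.35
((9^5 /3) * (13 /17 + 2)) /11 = 925101 /187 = 4947.06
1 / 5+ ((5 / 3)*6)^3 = 1000.20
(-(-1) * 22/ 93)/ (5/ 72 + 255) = 528/ 569315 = 0.00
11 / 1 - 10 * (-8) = 91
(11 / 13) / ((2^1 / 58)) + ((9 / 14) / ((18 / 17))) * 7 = 1497 / 52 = 28.79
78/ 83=0.94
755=755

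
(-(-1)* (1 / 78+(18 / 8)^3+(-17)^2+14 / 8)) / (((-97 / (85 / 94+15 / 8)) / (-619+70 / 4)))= 3258074875 / 625664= 5207.39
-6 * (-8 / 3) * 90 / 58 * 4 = 2880 / 29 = 99.31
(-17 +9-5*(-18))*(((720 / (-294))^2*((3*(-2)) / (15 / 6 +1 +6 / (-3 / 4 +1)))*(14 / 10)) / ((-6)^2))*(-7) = 15744 / 539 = 29.21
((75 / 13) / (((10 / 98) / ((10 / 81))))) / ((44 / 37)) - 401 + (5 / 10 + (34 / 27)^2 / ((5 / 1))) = -205529872 / 521235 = -394.31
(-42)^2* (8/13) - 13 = 13943/13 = 1072.54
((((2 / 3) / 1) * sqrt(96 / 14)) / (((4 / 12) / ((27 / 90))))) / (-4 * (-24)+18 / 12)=8 * sqrt(21) / 2275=0.02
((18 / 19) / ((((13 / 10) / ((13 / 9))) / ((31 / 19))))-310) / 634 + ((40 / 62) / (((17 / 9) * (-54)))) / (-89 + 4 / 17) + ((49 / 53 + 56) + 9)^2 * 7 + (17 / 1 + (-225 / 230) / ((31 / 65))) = 63160671419903360765 / 2075143925188566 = 30436.77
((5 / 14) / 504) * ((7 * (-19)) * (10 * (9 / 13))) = -475 / 728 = -0.65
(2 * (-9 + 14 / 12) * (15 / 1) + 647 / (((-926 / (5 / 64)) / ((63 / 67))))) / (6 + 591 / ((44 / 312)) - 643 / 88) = -10266470335 / 182983696784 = -0.06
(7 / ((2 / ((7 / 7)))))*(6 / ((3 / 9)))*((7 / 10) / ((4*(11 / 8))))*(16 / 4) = 1764 / 55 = 32.07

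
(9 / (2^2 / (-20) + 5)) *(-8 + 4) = -15 / 2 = -7.50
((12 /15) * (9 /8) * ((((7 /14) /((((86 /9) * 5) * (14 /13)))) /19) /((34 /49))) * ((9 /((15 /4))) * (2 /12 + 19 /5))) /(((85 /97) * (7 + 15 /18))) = 15014727 /16319575000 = 0.00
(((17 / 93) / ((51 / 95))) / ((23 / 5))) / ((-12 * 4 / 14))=-3325 / 154008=-0.02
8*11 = 88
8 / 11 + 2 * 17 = 382 / 11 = 34.73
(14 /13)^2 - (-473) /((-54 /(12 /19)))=-126358 /28899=-4.37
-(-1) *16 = 16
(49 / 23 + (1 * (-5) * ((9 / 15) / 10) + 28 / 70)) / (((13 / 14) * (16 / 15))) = 10773 / 4784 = 2.25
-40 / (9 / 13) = -520 / 9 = -57.78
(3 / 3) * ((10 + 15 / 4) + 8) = 87 / 4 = 21.75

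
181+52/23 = 4215/23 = 183.26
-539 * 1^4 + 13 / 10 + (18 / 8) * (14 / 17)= -45547 / 85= -535.85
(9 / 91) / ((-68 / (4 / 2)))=-9 / 3094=-0.00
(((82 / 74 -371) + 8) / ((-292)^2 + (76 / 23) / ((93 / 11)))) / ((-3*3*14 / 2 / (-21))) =-4773535 / 3374039842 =-0.00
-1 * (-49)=49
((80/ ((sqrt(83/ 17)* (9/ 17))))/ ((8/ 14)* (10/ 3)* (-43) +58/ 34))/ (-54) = 80920* sqrt(1411)/ 192486213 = 0.02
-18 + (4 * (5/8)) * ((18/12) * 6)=9/2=4.50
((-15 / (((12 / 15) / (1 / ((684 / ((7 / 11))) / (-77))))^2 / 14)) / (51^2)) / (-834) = 2100875 / 2706371046144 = 0.00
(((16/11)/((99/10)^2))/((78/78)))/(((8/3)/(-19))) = -3800/35937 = -0.11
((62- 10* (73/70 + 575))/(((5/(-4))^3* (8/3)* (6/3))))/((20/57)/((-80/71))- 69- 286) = -109136304/70884625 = -1.54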